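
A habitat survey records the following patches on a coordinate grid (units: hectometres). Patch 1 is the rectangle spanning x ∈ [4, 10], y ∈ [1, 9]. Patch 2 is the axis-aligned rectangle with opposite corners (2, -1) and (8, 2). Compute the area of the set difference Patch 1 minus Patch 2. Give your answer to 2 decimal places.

44.00

|Patch 1∩Patch 2|: x∈[4,8], y∈[1,2] → 4·1 = 4.
|Patch 1| = 48.
|Patch 1 ∖ Patch 2| = |Patch 1| − |Patch 1∩Patch 2| = 48 − 4 = 44.00.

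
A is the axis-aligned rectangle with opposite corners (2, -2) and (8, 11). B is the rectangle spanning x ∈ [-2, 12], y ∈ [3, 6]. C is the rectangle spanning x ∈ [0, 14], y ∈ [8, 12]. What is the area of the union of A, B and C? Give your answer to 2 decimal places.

By inclusion–exclusion:
Individual areas: |A| = 78, |B| = 42, |C| = 56.
|A∩B|: x∈[2,8], y∈[3,6] → 6·3 = 18.
|A∩C|: x∈[2,8], y∈[8,11] → 6·3 = 18.
|B∩C| = 0 (no overlap).
|A∩B∩C| = 0.
|A ∪ B ∪ C| = 176 − 36 + 0 = 140.00.

140.00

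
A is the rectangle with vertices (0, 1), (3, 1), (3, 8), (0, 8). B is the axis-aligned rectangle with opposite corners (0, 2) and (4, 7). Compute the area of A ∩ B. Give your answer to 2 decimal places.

15.00

|A∩B|: x∈[0,3], y∈[2,7] → 3·5 = 15.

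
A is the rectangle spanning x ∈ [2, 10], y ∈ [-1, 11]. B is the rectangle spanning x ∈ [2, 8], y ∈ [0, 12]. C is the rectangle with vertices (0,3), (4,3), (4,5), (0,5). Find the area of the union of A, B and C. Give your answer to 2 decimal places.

106.00

By inclusion–exclusion:
Individual areas: |A| = 96, |B| = 72, |C| = 8.
|A∩B|: x∈[2,8], y∈[0,11] → 6·11 = 66.
|A∩C|: x∈[2,4], y∈[3,5] → 2·2 = 4.
|B∩C|: x∈[2,4], y∈[3,5] → 2·2 = 4.
|A∩B∩C| = 4.
|A ∪ B ∪ C| = 176 − 74 + 4 = 106.00.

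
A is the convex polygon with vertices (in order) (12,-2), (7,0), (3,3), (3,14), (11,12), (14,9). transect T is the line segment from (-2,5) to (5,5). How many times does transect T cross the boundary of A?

1

The segment meets the boundary at (3,5).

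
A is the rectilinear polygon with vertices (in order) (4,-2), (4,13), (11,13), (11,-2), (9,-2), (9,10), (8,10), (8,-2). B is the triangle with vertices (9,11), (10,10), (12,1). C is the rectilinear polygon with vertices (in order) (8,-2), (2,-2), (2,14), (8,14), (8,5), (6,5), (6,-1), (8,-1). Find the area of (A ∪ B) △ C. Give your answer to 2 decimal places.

81.58

|A ∪ B| = 93.5833.
|(A ∪ B) ∩ C| = 48.
|(A ∪ B) △ C| = 93.5833 + 84 − 96 = 81.58.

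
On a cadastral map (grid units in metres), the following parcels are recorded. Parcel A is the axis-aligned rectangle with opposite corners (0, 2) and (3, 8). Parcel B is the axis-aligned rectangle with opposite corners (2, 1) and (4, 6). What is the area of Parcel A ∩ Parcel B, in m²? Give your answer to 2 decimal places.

|Parcel A∩Parcel B|: x∈[2,3], y∈[2,6] → 1·4 = 4.

4.00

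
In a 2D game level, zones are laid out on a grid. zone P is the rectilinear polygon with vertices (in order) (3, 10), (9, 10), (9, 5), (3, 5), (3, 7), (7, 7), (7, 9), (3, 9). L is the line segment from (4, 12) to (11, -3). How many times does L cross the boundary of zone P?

4

The segment meets the boundary at (7.267,5), (6.333,7), (5.4,9), (4.933,10).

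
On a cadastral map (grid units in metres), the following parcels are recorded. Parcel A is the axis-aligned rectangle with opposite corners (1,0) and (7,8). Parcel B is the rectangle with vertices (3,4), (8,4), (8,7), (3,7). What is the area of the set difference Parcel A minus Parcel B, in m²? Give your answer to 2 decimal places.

36.00

|Parcel A∩Parcel B|: x∈[3,7], y∈[4,7] → 4·3 = 12.
|Parcel A| = 48.
|Parcel A ∖ Parcel B| = |Parcel A| − |Parcel A∩Parcel B| = 48 − 12 = 36.00.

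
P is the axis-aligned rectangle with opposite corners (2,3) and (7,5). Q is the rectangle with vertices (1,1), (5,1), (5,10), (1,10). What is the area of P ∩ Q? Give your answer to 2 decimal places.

|P∩Q|: x∈[2,5], y∈[3,5] → 3·2 = 6.

6.00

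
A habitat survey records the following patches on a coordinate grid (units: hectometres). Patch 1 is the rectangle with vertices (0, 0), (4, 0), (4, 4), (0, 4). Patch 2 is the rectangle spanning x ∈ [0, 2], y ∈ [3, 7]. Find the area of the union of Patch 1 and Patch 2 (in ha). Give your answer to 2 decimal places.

22.00

By inclusion–exclusion:
Individual areas: |Patch 1| = 16, |Patch 2| = 8.
|Patch 1∩Patch 2|: x∈[0,2], y∈[3,4] → 2·1 = 2.
|Patch 1 ∪ Patch 2| = 24 − 2 = 22.00.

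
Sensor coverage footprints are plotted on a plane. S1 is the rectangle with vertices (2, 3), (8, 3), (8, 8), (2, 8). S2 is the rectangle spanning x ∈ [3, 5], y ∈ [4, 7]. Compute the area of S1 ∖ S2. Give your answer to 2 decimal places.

|S1∩S2|: x∈[3,5], y∈[4,7] → 2·3 = 6.
|S1| = 30.
|S1 ∖ S2| = |S1| − |S1∩S2| = 30 − 6 = 24.00.

24.00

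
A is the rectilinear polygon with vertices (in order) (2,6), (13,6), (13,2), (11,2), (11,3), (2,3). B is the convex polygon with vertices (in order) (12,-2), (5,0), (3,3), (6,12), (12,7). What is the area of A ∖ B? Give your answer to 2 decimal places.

8.50

|A| = 35, |A∩B| = 26.5.
|A ∖ B| = |A| − |A∩B| = 35 − 26.5 = 8.50.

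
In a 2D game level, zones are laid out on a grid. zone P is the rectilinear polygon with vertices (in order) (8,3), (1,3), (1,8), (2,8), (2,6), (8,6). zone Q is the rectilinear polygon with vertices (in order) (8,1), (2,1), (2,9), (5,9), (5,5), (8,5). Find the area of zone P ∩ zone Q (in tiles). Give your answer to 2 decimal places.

15.00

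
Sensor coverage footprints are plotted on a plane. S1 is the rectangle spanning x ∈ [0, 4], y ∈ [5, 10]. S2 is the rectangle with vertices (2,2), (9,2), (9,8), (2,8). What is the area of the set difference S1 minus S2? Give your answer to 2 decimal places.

|S1∩S2|: x∈[2,4], y∈[5,8] → 2·3 = 6.
|S1| = 20.
|S1 ∖ S2| = |S1| − |S1∩S2| = 20 − 6 = 14.00.

14.00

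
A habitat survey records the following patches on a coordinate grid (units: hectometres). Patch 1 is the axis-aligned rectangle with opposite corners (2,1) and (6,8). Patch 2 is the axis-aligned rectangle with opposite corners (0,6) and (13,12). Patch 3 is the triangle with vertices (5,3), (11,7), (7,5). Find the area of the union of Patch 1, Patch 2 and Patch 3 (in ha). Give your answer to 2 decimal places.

By inclusion–exclusion:
Individual areas: |Patch 1| = 28, |Patch 2| = 78, |Patch 3| = 2.
|Patch 1∩Patch 2|: x∈[2,6], y∈[6,8] → 4·2 = 8.
|Patch 1∩Patch 3| = 0.1667.
|Patch 2∩Patch 3| = 0.25.
|Patch 1∩Patch 2∩Patch 3| = 0.
|Patch 1 ∪ Patch 2 ∪ Patch 3| = 108 − 8.4167 + 0 = 99.58.

99.58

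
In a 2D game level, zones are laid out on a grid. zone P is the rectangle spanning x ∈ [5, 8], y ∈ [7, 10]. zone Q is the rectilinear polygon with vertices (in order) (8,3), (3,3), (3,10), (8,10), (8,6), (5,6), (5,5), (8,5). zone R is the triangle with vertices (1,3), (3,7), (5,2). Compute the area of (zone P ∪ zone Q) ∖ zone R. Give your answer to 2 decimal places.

28.80

|zone P ∪ zone Q| = 32.
|(zone P ∪ zone Q) ∩ zone R| = 3.2.
|(zone P ∪ zone Q) ∖ zone R| = 32 − 3.2 = 28.80.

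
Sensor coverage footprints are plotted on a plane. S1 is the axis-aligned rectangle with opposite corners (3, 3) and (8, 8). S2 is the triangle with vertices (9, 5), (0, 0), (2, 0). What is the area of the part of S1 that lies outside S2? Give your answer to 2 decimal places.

|S1| = 25, |S1∩S2| = 0.7206.
|S1 ∖ S2| = |S1| − |S1∩S2| = 25 − 0.7206 = 24.28.

24.28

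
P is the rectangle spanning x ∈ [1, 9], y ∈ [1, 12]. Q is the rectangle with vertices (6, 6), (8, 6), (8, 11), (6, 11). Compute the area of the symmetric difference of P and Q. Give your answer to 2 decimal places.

78.00

|P∩Q|: x∈[6,8], y∈[6,11] → 2·5 = 10.
|P △ Q| = |P| + |Q| − 2·|P∩Q| = 88 + 10 − 20 = 78.00.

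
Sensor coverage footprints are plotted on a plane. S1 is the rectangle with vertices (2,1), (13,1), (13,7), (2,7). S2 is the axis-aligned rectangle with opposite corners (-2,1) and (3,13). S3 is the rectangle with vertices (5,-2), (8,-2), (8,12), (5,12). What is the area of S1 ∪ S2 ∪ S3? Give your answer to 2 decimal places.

By inclusion–exclusion:
Individual areas: |S1| = 66, |S2| = 60, |S3| = 42.
|S1∩S2|: x∈[2,3], y∈[1,7] → 1·6 = 6.
|S1∩S3|: x∈[5,8], y∈[1,7] → 3·6 = 18.
|S2∩S3| = 0 (no overlap).
|S1∩S2∩S3| = 0.
|S1 ∪ S2 ∪ S3| = 168 − 24 + 0 = 144.00.

144.00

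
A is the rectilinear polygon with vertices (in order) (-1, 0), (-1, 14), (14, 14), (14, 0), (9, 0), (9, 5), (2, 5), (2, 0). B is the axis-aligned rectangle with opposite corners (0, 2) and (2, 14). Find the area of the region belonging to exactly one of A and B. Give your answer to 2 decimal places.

|A| = 175, |B| = 24, |A∩B| = 24.
|A △ B| = |A| + |B| − 2·|A∩B| = 175 + 24 − 48 = 151.00.

151.00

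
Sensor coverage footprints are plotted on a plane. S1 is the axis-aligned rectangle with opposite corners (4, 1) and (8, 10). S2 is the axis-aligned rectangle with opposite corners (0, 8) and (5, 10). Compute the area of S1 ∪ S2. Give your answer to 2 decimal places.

By inclusion–exclusion:
Individual areas: |S1| = 36, |S2| = 10.
|S1∩S2|: x∈[4,5], y∈[8,10] → 1·2 = 2.
|S1 ∪ S2| = 46 − 2 = 44.00.

44.00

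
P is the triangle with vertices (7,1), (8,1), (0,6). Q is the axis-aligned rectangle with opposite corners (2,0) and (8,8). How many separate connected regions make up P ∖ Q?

1

P ∖ Q is a single connected region.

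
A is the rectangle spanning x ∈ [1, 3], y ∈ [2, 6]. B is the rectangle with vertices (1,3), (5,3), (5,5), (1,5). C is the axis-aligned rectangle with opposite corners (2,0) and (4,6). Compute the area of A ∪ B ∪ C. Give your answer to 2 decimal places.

18.00

By inclusion–exclusion:
Individual areas: |A| = 8, |B| = 8, |C| = 12.
|A∩B|: x∈[1,3], y∈[3,5] → 2·2 = 4.
|A∩C|: x∈[2,3], y∈[2,6] → 1·4 = 4.
|B∩C|: x∈[2,4], y∈[3,5] → 2·2 = 4.
|A∩B∩C| = 2.
|A ∪ B ∪ C| = 28 − 12 + 2 = 18.00.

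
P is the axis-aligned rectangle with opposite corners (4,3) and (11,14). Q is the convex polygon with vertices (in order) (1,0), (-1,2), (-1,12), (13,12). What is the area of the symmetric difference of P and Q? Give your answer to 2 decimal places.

94.00

|P| = 77, |Q| = 94, |P∩Q| = 38.5.
|P △ Q| = |P| + |Q| − 2·|P∩Q| = 77 + 94 − 77 = 94.00.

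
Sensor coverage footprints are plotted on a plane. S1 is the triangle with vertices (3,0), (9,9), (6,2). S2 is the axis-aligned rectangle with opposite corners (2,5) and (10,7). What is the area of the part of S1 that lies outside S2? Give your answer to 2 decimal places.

6.07

|S1| = 7.5, |S1∩S2| = 1.4286.
|S1 ∖ S2| = |S1| − |S1∩S2| = 7.5 − 1.4286 = 6.07.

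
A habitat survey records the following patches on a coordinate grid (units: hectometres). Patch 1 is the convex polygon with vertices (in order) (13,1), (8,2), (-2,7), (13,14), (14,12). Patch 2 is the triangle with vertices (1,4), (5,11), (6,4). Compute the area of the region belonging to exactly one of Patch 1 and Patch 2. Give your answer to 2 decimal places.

97.99

|Patch 1| = 111.5, |Patch 2| = 17.5, |Patch 1∩Patch 2| = 15.5045.
|Patch 1 △ Patch 2| = |Patch 1| + |Patch 2| − 2·|Patch 1∩Patch 2| = 111.5 + 17.5 − 31.0089 = 97.99.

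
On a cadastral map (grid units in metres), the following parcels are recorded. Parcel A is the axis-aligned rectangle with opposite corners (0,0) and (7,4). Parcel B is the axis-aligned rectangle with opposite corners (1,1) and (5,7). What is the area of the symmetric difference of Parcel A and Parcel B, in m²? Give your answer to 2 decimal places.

28.00

|Parcel A∩Parcel B|: x∈[1,5], y∈[1,4] → 4·3 = 12.
|Parcel A △ Parcel B| = |Parcel A| + |Parcel B| − 2·|Parcel A∩Parcel B| = 28 + 24 − 24 = 28.00.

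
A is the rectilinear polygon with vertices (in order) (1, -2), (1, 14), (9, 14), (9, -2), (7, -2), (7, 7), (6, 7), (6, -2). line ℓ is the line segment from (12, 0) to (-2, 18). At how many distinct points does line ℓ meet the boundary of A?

The segment meets the boundary at (6.556,7), (7,6.429), (1.111,14), (9,3.857).

4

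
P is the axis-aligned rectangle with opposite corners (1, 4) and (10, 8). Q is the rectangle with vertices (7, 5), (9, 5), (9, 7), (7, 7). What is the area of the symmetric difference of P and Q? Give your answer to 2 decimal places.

|P∩Q|: x∈[7,9], y∈[5,7] → 2·2 = 4.
|P △ Q| = |P| + |Q| − 2·|P∩Q| = 36 + 4 − 8 = 32.00.

32.00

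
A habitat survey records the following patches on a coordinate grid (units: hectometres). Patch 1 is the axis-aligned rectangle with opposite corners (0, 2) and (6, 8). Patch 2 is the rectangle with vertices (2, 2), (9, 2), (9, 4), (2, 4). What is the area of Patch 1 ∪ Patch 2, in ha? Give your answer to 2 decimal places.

By inclusion–exclusion:
Individual areas: |Patch 1| = 36, |Patch 2| = 14.
|Patch 1∩Patch 2|: x∈[2,6], y∈[2,4] → 4·2 = 8.
|Patch 1 ∪ Patch 2| = 50 − 8 = 42.00.

42.00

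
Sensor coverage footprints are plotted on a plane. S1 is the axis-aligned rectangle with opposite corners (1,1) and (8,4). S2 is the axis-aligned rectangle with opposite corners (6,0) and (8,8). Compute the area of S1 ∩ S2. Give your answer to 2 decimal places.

|S1∩S2|: x∈[6,8], y∈[1,4] → 2·3 = 6.

6.00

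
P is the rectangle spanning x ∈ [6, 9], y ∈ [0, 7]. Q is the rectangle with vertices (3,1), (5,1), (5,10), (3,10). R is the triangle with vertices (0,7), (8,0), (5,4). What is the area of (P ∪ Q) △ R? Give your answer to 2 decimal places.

38.27

|P ∪ Q| = 39.
|(P ∪ Q) ∩ R| = 3.1167.
|(P ∪ Q) △ R| = 39 + 5.5 − 6.2333 = 38.27.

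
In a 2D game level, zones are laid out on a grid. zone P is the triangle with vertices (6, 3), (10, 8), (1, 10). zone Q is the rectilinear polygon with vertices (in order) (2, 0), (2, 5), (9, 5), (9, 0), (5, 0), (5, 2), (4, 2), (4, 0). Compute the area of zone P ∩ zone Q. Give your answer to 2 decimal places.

The intersection is the polygon with vertices (6,3), (4.571,5), (7.6,5).
By the shoelace formula its area is 3.03.

3.03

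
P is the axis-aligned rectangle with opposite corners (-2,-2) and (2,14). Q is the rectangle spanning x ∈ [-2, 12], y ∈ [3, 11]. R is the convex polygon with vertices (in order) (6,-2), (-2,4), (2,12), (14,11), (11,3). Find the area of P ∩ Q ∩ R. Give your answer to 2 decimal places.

19.08

The intersection is the polygon with vertices (-0.667,3), (-2,4), (1.5,11), (2,11), (2,3).
By the shoelace formula its area is 19.08.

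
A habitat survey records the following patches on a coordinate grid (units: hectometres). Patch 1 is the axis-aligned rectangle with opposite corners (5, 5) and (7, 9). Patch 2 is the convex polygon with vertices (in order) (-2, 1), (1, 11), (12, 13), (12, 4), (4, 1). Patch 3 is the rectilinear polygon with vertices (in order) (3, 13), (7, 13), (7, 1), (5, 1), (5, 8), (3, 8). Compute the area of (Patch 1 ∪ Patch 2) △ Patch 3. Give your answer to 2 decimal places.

103.18

|Patch 1 ∪ Patch 2| = 124.
|(Patch 1 ∪ Patch 2) ∩ Patch 3| = 27.4091.
|(Patch 1 ∪ Patch 2) △ Patch 3| = 124 + 34 − 54.8182 = 103.18.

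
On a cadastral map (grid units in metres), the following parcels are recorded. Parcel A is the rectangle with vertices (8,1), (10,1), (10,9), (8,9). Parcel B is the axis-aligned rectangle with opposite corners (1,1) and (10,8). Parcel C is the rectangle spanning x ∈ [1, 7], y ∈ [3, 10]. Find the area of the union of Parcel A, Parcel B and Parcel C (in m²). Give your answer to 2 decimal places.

By inclusion–exclusion:
Individual areas: |Parcel A| = 16, |Parcel B| = 63, |Parcel C| = 42.
|Parcel A∩Parcel B|: x∈[8,10], y∈[1,8] → 2·7 = 14.
|Parcel A∩Parcel C| = 0 (no overlap).
|Parcel B∩Parcel C|: x∈[1,7], y∈[3,8] → 6·5 = 30.
|Parcel A∩Parcel B∩Parcel C| = 0.
|Parcel A ∪ Parcel B ∪ Parcel C| = 121 − 44 + 0 = 77.00.

77.00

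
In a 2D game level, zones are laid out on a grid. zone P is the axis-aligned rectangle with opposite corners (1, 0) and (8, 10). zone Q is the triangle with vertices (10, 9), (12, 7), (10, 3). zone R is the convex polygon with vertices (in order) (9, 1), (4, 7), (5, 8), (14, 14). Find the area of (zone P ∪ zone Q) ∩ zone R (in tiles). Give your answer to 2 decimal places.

|zone P ∪ zone Q| = 76.
|(zone P ∪ zone Q) ∩ zone R| = 20.15.

20.15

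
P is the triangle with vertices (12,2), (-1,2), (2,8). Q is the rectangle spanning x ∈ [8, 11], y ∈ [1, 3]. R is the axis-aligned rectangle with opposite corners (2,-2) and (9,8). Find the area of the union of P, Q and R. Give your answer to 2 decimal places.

By inclusion–exclusion:
Individual areas: |P| = 39, |Q| = 6, |R| = 70.
|P∩Q| = 2.8667.
|P∩R| = 27.3.
|Q∩R|: x∈[8,9], y∈[1,3] → 1·2 = 2.
|P∩Q∩R| = 1.
|P ∪ Q ∪ R| = 115 − 32.1667 + 1 = 83.83.

83.83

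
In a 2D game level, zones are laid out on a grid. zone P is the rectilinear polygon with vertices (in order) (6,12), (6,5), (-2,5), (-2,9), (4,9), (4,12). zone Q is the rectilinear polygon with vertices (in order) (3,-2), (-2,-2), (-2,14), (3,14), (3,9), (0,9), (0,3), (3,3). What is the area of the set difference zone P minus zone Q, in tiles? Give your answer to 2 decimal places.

30.00

|zone P| = 38, |zone P∩zone Q| = 8.
|zone P ∖ zone Q| = |zone P| − |zone P∩zone Q| = 38 − 8 = 30.00.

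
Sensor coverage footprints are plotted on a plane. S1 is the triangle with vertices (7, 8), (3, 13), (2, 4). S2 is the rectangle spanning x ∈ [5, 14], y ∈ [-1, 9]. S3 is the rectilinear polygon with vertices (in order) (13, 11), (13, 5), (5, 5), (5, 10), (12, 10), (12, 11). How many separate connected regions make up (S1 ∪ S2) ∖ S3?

(S1 ∪ S2) ∖ S3 splits into 2 disjoint pieces (area 16.5, area 58).

2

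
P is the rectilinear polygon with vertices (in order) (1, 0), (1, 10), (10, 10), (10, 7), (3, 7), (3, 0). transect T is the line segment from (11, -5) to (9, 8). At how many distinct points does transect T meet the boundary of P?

The segment meets the boundary at (9.154,7).

1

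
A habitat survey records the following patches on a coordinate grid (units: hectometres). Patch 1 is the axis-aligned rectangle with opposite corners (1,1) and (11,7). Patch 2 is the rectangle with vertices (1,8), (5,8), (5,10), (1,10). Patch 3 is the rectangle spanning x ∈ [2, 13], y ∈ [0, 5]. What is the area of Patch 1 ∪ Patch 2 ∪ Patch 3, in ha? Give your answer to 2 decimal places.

By inclusion–exclusion:
Individual areas: |Patch 1| = 60, |Patch 2| = 8, |Patch 3| = 55.
|Patch 1∩Patch 2| = 0 (no overlap).
|Patch 1∩Patch 3|: x∈[2,11], y∈[1,5] → 9·4 = 36.
|Patch 2∩Patch 3| = 0 (no overlap).
|Patch 1∩Patch 2∩Patch 3| = 0.
|Patch 1 ∪ Patch 2 ∪ Patch 3| = 123 − 36 + 0 = 87.00.

87.00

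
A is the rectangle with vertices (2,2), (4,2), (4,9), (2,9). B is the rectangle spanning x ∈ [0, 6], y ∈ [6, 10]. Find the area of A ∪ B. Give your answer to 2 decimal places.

32.00

By inclusion–exclusion:
Individual areas: |A| = 14, |B| = 24.
|A∩B|: x∈[2,4], y∈[6,9] → 2·3 = 6.
|A ∪ B| = 38 − 6 = 32.00.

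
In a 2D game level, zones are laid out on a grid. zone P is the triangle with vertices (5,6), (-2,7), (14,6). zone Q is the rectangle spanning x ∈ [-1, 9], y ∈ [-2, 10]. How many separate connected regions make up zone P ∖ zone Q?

2

zone P ∖ zone Q splits into 2 disjoint pieces (area 0.0402, area 0.7812).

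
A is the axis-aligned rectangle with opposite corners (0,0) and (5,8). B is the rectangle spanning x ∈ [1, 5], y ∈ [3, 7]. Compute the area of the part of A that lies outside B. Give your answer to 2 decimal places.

|A∩B|: x∈[1,5], y∈[3,7] → 4·4 = 16.
|A| = 40.
|A ∖ B| = |A| − |A∩B| = 40 − 16 = 24.00.

24.00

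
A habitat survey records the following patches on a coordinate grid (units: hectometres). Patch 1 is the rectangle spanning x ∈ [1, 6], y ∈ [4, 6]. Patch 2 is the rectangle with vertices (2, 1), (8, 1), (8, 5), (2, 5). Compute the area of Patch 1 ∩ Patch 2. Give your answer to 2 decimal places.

4.00

|Patch 1∩Patch 2|: x∈[2,6], y∈[4,5] → 4·1 = 4.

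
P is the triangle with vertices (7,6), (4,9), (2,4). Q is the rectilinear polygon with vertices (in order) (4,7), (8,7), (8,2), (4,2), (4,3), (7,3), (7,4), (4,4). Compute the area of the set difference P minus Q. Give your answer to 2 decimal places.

|P| = 10.5, |P∩Q| = 4.3.
|P ∖ Q| = |P| − |P∩Q| = 10.5 − 4.3 = 6.20.

6.20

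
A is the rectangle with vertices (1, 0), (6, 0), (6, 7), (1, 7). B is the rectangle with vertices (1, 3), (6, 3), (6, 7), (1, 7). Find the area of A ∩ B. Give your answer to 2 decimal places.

20.00

|A∩B|: x∈[1,6], y∈[3,7] → 5·4 = 20.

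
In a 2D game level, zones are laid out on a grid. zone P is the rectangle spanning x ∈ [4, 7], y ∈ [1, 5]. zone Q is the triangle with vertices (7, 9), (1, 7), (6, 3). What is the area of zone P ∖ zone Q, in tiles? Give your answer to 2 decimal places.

9.27

|zone P| = 12, |zone P∩zone Q| = 2.7333.
|zone P ∖ zone Q| = |zone P| − |zone P∩zone Q| = 12 − 2.7333 = 9.27.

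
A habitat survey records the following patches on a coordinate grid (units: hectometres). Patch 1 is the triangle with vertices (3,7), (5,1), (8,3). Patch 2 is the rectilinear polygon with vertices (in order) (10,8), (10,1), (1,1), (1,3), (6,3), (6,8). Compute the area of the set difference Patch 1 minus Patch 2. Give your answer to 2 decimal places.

|Patch 1| = 11, |Patch 1∩Patch 2| = 5.2667.
|Patch 1 ∖ Patch 2| = |Patch 1| − |Patch 1∩Patch 2| = 11 − 5.2667 = 5.73.

5.73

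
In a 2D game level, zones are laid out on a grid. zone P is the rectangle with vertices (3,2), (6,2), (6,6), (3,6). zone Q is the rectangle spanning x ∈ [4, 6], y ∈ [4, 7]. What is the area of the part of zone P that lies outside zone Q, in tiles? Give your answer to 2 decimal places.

8.00

|zone P∩zone Q|: x∈[4,6], y∈[4,6] → 2·2 = 4.
|zone P| = 12.
|zone P ∖ zone Q| = |zone P| − |zone P∩zone Q| = 12 − 4 = 8.00.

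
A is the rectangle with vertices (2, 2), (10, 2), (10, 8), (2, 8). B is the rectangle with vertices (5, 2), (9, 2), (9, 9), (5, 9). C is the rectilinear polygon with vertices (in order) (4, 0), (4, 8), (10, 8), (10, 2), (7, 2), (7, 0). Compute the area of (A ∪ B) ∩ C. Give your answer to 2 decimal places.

|A ∪ B| = 52.
|(A ∪ B) ∩ C| = 36.00.

36.00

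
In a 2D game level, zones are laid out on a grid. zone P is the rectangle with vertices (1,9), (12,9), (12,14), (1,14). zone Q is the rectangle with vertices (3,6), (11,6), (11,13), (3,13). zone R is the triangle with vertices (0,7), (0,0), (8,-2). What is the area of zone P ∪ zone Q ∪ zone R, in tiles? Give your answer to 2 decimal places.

By inclusion–exclusion:
Individual areas: |zone P| = 55, |zone Q| = 56, |zone R| = 28.
|zone P∩zone Q|: x∈[3,11], y∈[9,13] → 8·4 = 32.
|zone P∩zone R| = 0.
|zone Q∩zone R| = 0.
|zone P∩zone Q∩zone R| = 0.
|zone P ∪ zone Q ∪ zone R| = 139 − 32 + 0 = 107.00.

107.00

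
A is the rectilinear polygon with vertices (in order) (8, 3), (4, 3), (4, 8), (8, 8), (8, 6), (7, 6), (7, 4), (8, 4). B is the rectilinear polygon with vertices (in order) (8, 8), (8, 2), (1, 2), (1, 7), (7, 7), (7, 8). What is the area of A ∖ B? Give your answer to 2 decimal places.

|A| = 18, |A∩B| = 15.
|A ∖ B| = |A| − |A∩B| = 18 − 15 = 3.00.

3.00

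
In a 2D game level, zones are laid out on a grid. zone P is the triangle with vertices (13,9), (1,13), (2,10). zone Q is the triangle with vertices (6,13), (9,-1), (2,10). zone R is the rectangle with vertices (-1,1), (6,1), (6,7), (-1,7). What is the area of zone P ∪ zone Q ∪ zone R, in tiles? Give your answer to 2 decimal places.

80.70

By inclusion–exclusion:
Individual areas: |zone P| = 16, |zone Q| = 32.5, |zone R| = 42.
|zone P∩zone Q| = 6.361.
|zone P∩zone R| = 0.
|zone Q∩zone R| = 3.4351.
|zone P∩zone Q∩zone R| = 0.
|zone P ∪ zone Q ∪ zone R| = 90.5 − 9.7961 + 0 = 80.70.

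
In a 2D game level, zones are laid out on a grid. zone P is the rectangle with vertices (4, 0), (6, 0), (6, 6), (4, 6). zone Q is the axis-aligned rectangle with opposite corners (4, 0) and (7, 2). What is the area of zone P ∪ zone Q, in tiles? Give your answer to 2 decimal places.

By inclusion–exclusion:
Individual areas: |zone P| = 12, |zone Q| = 6.
|zone P∩zone Q|: x∈[4,6], y∈[0,2] → 2·2 = 4.
|zone P ∪ zone Q| = 18 − 4 = 14.00.

14.00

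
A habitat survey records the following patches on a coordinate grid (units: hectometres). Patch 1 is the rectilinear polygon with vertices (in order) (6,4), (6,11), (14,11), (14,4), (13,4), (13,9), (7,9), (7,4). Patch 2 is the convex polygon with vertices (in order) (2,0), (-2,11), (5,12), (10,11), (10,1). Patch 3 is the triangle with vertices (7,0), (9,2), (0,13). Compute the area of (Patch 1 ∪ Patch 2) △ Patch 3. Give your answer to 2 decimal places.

106.33

|Patch 1 ∪ Patch 2| = 125.
|(Patch 1 ∪ Patch 2) ∩ Patch 3| = 19.3365.
|(Patch 1 ∪ Patch 2) △ Patch 3| = 125 + 20 − 38.6731 = 106.33.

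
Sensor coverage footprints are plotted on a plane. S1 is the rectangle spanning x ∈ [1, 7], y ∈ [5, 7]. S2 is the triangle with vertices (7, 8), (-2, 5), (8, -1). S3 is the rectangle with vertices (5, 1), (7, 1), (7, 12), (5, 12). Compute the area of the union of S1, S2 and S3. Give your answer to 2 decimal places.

52.17

By inclusion–exclusion:
Individual areas: |S1| = 12, |S2| = 42, |S3| = 22.
|S1∩S2| = 10.5.
|S1∩S3|: x∈[5,7], y∈[5,7] → 2·2 = 4.
|S2∩S3| = 13.3333.
|S1∩S2∩S3| = 4.
|S1 ∪ S2 ∪ S3| = 76 − 27.8333 + 4 = 52.17.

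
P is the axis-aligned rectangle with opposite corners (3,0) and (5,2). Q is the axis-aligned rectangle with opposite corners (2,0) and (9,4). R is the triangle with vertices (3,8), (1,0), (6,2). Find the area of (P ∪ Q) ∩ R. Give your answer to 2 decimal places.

The region (P ∪ Q) ∩ R is the polygon with vertices (2,4), (5,4), (6,2), (2,0.4).
By the shoelace formula its area is 10.20.

10.20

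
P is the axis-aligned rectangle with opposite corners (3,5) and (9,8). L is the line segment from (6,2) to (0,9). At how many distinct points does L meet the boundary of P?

2

The segment meets the boundary at (3,5.5), (3.429,5).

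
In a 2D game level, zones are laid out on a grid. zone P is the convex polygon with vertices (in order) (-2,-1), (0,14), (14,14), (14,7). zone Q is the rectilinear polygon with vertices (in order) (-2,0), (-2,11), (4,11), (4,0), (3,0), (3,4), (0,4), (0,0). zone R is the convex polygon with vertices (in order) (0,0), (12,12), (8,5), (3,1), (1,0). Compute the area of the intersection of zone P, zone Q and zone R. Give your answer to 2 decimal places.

1.75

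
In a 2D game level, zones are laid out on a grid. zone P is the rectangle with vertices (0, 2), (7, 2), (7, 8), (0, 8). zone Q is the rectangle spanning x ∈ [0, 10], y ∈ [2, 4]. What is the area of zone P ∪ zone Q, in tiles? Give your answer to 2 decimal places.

By inclusion–exclusion:
Individual areas: |zone P| = 42, |zone Q| = 20.
|zone P∩zone Q|: x∈[0,7], y∈[2,4] → 7·2 = 14.
|zone P ∪ zone Q| = 62 − 14 = 48.00.

48.00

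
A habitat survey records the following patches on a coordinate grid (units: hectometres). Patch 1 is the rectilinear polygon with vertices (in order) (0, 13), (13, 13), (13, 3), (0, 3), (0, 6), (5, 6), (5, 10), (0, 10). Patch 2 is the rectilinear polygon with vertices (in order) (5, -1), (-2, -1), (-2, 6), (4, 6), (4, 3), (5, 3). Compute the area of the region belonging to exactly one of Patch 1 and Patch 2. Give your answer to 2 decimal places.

132.00

|Patch 1| = 110, |Patch 2| = 46, |Patch 1∩Patch 2| = 12.
|Patch 1 △ Patch 2| = |Patch 1| + |Patch 2| − 2·|Patch 1∩Patch 2| = 110 + 46 − 24 = 132.00.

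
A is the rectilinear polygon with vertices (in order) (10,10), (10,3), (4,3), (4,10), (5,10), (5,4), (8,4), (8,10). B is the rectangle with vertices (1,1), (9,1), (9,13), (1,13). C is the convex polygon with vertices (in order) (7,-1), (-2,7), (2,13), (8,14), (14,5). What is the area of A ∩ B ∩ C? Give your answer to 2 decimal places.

17.00

The intersection is the polygon with vertices (4,10), (5,10), (5,4), (8,4), (8,10), (9,10), (9,3), (4,3).
By the shoelace formula its area is 17.00.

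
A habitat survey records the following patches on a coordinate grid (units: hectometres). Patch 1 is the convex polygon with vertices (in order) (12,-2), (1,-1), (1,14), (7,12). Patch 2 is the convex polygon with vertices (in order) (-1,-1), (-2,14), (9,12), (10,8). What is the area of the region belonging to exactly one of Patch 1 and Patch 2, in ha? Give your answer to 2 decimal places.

99.04

|Patch 1| = 119.5, |Patch 2| = 108, |Patch 1∩Patch 2| = 64.2299.
|Patch 1 △ Patch 2| = |Patch 1| + |Patch 2| − 2·|Patch 1∩Patch 2| = 119.5 + 108 − 128.4598 = 99.04.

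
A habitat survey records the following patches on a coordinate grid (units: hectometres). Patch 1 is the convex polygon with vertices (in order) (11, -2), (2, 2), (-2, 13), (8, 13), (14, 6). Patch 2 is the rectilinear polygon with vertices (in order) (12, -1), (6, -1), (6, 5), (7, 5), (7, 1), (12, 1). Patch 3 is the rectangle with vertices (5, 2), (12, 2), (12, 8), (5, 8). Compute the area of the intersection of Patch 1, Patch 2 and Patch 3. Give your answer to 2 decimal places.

3.00

The intersection is the polygon with vertices (6,5), (7,5), (7,2), (6,2).
By the shoelace formula its area is 3.00.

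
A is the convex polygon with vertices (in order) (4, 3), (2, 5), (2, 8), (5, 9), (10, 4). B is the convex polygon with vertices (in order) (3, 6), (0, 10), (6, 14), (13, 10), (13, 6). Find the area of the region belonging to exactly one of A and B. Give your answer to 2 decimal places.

78.33

|A| = 29, |B| = 72, |A∩B| = 11.3333.
|A △ B| = |A| + |B| − 2·|A∩B| = 29 + 72 − 22.6667 = 78.33.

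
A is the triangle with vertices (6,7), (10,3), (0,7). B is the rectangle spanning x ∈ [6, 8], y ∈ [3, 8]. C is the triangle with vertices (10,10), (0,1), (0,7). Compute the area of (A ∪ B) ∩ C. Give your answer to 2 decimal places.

The region (A ∪ B) ∩ C is the polygon with vertices (0,7), (6,7), (6,8), (7.778,8), (4.615,5.154).
By the shoelace formula its area is 7.38.

7.38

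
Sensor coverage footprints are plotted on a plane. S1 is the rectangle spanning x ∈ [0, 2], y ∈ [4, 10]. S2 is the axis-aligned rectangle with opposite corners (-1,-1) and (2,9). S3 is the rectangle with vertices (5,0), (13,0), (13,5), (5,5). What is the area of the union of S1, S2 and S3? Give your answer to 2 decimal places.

By inclusion–exclusion:
Individual areas: |S1| = 12, |S2| = 30, |S3| = 40.
|S1∩S2|: x∈[0,2], y∈[4,9] → 2·5 = 10.
|S1∩S3| = 0 (no overlap).
|S2∩S3| = 0 (no overlap).
|S1∩S2∩S3| = 0.
|S1 ∪ S2 ∪ S3| = 82 − 10 + 0 = 72.00.

72.00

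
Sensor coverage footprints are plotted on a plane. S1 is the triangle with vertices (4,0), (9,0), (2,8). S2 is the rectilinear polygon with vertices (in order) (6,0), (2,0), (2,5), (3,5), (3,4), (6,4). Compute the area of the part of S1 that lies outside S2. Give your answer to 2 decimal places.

10.02

|S1| = 20, |S1∩S2| = 9.9821.
|S1 ∖ S2| = |S1| − |S1∩S2| = 20 − 9.9821 = 10.02.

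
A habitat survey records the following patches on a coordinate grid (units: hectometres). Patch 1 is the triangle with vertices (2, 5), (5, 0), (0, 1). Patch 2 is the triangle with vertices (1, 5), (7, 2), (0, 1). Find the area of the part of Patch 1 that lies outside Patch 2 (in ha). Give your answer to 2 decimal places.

3.63

|Patch 1| = 11, |Patch 1∩Patch 2| = 7.3692.
|Patch 1 ∖ Patch 2| = |Patch 1| − |Patch 1∩Patch 2| = 11 − 7.3692 = 3.63.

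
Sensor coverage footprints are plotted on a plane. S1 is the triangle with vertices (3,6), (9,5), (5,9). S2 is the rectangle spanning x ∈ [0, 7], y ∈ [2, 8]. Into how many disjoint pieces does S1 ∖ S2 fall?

2

S1 ∖ S2 splits into 2 disjoint pieces (area 1.6667, area 0.8333).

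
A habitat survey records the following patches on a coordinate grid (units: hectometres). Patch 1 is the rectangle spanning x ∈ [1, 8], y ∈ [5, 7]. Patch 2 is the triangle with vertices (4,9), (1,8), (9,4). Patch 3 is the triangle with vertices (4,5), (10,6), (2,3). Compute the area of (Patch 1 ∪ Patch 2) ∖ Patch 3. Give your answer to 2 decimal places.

18.74

|Patch 1 ∪ Patch 2| = 20.
|(Patch 1 ∪ Patch 2) ∩ Patch 3| = 1.2619.
|(Patch 1 ∪ Patch 2) ∖ Patch 3| = 20 − 1.2619 = 18.74.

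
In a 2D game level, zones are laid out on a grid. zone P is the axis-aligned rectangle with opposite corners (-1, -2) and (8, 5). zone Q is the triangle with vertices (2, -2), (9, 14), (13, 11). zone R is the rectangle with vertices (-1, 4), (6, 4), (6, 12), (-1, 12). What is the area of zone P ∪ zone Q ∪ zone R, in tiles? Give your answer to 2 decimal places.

By inclusion–exclusion:
Individual areas: |zone P| = 63, |zone Q| = 42.5, |zone R| = 56.
|zone P∩zone Q| = 10.012.
|zone P∩zone R|: x∈[-1,6], y∈[4,5] → 7·1 = 7.
|zone Q∩zone R| = 2.1607.
|zone P∩zone Q∩zone R| = 1.1562.
|zone P ∪ zone Q ∪ zone R| = 161.5 − 19.1727 + 1.1562 = 143.48.

143.48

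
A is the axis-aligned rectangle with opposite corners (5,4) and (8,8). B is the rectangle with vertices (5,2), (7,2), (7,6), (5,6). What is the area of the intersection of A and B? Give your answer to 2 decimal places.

4.00

|A∩B|: x∈[5,7], y∈[4,6] → 2·2 = 4.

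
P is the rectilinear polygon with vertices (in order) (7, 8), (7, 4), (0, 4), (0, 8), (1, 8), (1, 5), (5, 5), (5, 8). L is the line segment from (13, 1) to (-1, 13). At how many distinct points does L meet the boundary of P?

The segment meets the boundary at (5,7.857), (7,6.143).

2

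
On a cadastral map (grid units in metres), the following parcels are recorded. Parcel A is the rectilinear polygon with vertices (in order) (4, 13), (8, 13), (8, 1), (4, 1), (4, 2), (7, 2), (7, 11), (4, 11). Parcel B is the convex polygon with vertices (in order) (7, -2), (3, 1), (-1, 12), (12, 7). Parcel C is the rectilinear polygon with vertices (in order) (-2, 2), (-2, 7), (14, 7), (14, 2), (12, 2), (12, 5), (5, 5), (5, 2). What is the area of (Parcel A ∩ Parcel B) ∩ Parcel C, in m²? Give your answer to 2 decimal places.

|Parcel A ∩ Parcel B| = 10.7308.
|(Parcel A ∩ Parcel B) ∩ Parcel C| = 2.00.

2.00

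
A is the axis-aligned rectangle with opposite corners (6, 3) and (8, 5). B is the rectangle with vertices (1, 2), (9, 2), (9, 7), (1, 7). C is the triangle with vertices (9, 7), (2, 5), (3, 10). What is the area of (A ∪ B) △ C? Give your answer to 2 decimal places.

|A ∪ B| = 40.
|(A ∪ B) ∩ C| = 6.6.
|(A ∪ B) △ C| = 40 + 16.5 − 13.2 = 43.30.

43.30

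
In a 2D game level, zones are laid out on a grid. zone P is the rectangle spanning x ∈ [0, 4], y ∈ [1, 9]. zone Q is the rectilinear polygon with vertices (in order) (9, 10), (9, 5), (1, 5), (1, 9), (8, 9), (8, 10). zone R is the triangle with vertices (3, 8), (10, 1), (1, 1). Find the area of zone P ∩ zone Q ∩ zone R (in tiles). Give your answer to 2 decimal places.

The intersection is the polygon with vertices (2.143,5), (3,8), (4,7), (4,5).
By the shoelace formula its area is 3.79.

3.79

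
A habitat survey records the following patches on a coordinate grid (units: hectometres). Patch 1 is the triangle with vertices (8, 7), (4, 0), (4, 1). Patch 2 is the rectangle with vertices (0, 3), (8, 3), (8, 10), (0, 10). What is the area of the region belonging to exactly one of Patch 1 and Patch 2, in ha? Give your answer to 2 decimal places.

56.48

|Patch 1| = 2, |Patch 2| = 56, |Patch 1∩Patch 2| = 0.7619.
|Patch 1 △ Patch 2| = |Patch 1| + |Patch 2| − 2·|Patch 1∩Patch 2| = 2 + 56 − 1.5238 = 56.48.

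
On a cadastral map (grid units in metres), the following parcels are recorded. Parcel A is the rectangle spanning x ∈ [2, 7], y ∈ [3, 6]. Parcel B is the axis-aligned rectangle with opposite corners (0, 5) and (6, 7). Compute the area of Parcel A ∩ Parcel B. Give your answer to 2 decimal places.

|Parcel A∩Parcel B|: x∈[2,6], y∈[5,6] → 4·1 = 4.

4.00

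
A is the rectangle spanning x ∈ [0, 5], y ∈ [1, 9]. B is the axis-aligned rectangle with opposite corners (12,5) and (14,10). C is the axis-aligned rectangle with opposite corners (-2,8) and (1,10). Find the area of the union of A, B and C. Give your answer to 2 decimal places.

By inclusion–exclusion:
Individual areas: |A| = 40, |B| = 10, |C| = 6.
|A∩B| = 0 (no overlap).
|A∩C|: x∈[0,1], y∈[8,9] → 1·1 = 1.
|B∩C| = 0 (no overlap).
|A∩B∩C| = 0.
|A ∪ B ∪ C| = 56 − 1 + 0 = 55.00.

55.00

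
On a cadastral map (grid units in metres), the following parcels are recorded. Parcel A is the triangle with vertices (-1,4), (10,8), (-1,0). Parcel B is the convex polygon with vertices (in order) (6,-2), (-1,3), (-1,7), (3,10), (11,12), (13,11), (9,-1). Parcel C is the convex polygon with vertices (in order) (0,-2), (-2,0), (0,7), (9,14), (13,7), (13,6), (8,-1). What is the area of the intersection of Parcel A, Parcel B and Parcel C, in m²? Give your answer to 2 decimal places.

18.84

The intersection is the polygon with vertices (1.081,1.514), (-1,3), (-1,3.5), (-0.841,4.058), (10,8).
By the shoelace formula its area is 18.84.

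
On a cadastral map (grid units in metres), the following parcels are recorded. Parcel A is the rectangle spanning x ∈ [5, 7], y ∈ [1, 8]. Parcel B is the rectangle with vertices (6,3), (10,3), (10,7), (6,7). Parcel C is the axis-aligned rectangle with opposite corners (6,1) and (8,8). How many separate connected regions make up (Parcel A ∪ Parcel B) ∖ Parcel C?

(Parcel A ∪ Parcel B) ∖ Parcel C splits into 2 disjoint pieces (area 7, area 8).

2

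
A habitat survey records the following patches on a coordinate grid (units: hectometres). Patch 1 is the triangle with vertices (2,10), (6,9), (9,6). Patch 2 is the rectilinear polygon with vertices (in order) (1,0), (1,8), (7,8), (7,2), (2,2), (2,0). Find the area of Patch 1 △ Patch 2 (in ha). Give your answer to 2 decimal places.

41.21

|Patch 1| = 4.5, |Patch 2| = 38, |Patch 1∩Patch 2| = 0.6429.
|Patch 1 △ Patch 2| = |Patch 1| + |Patch 2| − 2·|Patch 1∩Patch 2| = 4.5 + 38 − 1.2857 = 41.21.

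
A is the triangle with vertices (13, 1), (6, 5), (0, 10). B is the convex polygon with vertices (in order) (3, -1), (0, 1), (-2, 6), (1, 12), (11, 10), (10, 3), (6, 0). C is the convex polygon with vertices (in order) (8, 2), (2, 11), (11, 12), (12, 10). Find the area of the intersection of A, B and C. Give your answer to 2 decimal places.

2.35

The intersection is the polygon with vertices (8.914,3.829), (8.722,3.444), (6,5), (4.952,6.571).
By the shoelace formula its area is 2.35.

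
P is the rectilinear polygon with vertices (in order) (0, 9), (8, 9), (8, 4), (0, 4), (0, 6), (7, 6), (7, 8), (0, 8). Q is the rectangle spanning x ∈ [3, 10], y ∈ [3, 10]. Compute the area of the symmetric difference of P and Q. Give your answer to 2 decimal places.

|P| = 26, |Q| = 49, |P∩Q| = 17.
|P △ Q| = |P| + |Q| − 2·|P∩Q| = 26 + 49 − 34 = 41.00.

41.00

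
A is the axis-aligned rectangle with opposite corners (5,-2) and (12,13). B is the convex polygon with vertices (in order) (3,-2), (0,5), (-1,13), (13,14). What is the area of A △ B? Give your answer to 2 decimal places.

|A| = 105, |B| = 115.5, |A∩B| = 43.4.
|A △ B| = |A| + |B| − 2·|A∩B| = 105 + 115.5 − 86.8 = 133.70.

133.70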